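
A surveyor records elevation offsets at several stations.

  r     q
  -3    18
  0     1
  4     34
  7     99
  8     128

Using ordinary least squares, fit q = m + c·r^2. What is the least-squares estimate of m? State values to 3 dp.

m = 1.068

Entries of AᵀA: Σ1 = 5, Σr^2 = 138, Σr^2·r^2 = 6834.
Moment sums: Σq = 280, Σr^2·q = 13749.
Determinant 5·6834 − 138² = 15126.
m = (280·6834 − 138·13749)/15126 = 2693/2521; c = (5·13749 − 138·280)/15126 = 10035/5042.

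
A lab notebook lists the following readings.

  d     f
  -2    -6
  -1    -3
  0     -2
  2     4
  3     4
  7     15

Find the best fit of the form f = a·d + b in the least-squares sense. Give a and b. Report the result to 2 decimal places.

Forming XᵀX = [[67, 9]; [9, 6]] and Xᵀf = [140, 12]ᵀ gives XᵀX·[a, b]ᵀ = Xᵀf.
Δ = 67·6 − 9² = 321.
a = (140·6 − 9·12)/321 = 244/107; b = (67·12 − 9·140)/321 = -152/107.

a = 2.28, b = -1.42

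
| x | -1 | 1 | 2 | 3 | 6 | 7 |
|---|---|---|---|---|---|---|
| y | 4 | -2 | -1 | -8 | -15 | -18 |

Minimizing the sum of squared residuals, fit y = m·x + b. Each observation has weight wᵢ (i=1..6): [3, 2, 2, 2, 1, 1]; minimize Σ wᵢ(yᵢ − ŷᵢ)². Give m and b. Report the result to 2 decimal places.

Sums needed: Σwᵢ·x·x = 116, Σwᵢ·x = 22, Σwᵢ·1 = 11.
Moment sums: Σwᵢ·x·y = -284, Σwᵢ·y = -43.
Eliminating b: 11·(row 1) − 22·(row 2) gives 792·m = 11·(-284) − 22·(-43) = -2178, so m = -11/4.
Then b = ((-43) − 22·(-11/4))/11 = 35/22.

m = -2.75, b = 1.59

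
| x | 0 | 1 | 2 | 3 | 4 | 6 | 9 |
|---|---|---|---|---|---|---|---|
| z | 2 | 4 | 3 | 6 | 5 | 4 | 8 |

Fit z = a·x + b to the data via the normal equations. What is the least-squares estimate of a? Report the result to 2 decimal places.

a = 0.51

Entries of MᵀM: Σx·x = 147, Σx = 25, Σ1 = 7.
For Mᵀz: Σx·z = 144, Σz = 32.
MᵀM·[a, b]ᵀ = Mᵀz becomes [[147, 25]; [25, 7]]·[a, b]ᵀ = [144, 32]ᵀ.
Determinant 147·7 − 25² = 404.
a = (144·7 − 25·32)/404 = 52/101; b = (147·32 − 25·144)/404 = 276/101.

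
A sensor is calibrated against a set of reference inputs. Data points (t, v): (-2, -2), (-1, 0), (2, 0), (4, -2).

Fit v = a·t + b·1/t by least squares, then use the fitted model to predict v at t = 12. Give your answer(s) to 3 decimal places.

v̂ = -4.190

With design matrix X, XᵀX = [[25, 4]; [4, 25/16]] and Xᵀv = [-4, 1/2]ᵀ.
det = 25·(25/16) − 4² = 369/16.
a = ((-4)·(25/16) − 4·(1/2))/(369/16) = -44/123; b = (25·(1/2) − 4·(-4))/(369/16) = 152/123.
At t = 12: v̂ = (-44/123)·(12) + (152/123)·(1/12) = -1546/369.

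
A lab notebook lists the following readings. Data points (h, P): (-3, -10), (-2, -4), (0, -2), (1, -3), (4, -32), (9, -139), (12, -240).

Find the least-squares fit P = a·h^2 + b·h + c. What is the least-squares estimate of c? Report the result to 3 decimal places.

The normal system MᵀM·[a, b, c]ᵀ = MᵀP is [[27651, 2487, 255]; [2487, 255, 21]; [255, 21, 7]]·[a, b, c]ᵀ = [-46440, -4224, -430]ᵀ.
Row-reducing yields a = -166559/108921, b = -170623/108921, c = -37162/36307.

c = -1.024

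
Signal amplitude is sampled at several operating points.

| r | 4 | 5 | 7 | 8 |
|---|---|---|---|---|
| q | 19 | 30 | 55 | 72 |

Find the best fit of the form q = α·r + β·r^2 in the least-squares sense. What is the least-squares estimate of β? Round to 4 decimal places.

β = 1.0319

Forming MᵀM = [[154, 1044]; [1044, 7378]] and Mᵀq = [1187, 8357]ᵀ gives MᵀM·[α, β]ᵀ = Mᵀq.
Eliminating β: 7378·(row 1) − 1044·(row 2) gives 46276·α = 7378·1187 − 1044·8357 = 32978, so α = 16489/23138.
Then β = (8357 − 1044·(16489/23138))/7378 = 23875/23138.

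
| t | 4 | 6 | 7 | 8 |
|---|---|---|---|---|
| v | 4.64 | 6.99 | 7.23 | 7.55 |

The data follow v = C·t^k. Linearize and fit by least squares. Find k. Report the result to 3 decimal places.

Let Y = ln v. Fitting Y = k·ln t + ln C by least squares:
XᵀX = [[13.2429, 7.2034]; [7.2034, 4]], rhs = [13.6648, 7.4790]ᵀ  (here Σln t = 7.2034, Σ(ln t)² = 13.2429, Σln v = 7.4790, Σln t·ln v = 13.6648).
Δ = 13.2429·4 − (7.2034)² = 1.0824; k = (13.6648·4 − 7.2034·7.4790)/1.0824 = 0.72521, ln C = (13.2429·7.4790 − 7.2034·13.6648)/1.0824 = 0.56375.

k = 0.725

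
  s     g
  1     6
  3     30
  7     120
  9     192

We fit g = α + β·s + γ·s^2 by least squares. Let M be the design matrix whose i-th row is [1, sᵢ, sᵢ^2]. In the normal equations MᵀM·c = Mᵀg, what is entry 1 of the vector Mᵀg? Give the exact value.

348

Entry 1 ↔ basis 1, so (Mᵀg)_{1} = Σᵢ gᵢ = (1)·(6) + (1)·(30) + (1)·(120) + (1)·(192) = 348.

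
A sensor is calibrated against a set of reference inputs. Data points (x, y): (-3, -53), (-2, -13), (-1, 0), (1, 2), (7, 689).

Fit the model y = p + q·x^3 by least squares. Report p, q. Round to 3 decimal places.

p = 1.539, q = 2.004

Entries of AᵀA: Σ1 = 5, Σx^3 = 308, Σx^3·x^3 = 118444.
Moment sums: Σy = 625, Σx^3·y = 237864.
So AᵀA·[p, q]ᵀ = Aᵀy: [[5, 308]; [308, 118444]]·[p, q]ᵀ = [625, 237864]ᵀ.
Eliminating q: 118444·(row 1) − 308·(row 2) gives 497356·p = 118444·625 − 308·237864 = 765388, so p = 191347/124339.
Then q = (237864 − 308·(191347/124339))/118444 = 249205/124339.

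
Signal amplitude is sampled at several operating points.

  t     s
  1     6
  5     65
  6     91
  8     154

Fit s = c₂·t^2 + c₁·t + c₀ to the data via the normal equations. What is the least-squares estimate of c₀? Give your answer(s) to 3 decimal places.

The normal system AᵀA·[c₂, c₁, c₀]ᵀ = Aᵀs is [[6018, 854, 126]; [854, 126, 20]; [126, 20, 4]]·[c₂, c₁, c₀]ᵀ = [14763, 2109, 316]ᵀ.
Solving the 3×3 system (Gaussian elimination) gives c₂ = 3269/1549, c₁ = 6705/3098, c₀ = 2635/1549.

c₀ = 1.701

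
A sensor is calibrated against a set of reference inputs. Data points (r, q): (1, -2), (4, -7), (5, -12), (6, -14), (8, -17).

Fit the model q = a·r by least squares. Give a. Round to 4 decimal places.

a = -2.1831

Setting ∂/∂a … = 0 gives: 142·a = -310.
(Σr·r = 142, Σr·q = -310.)
Hence a = -310 / 142 ≈ -2.1831.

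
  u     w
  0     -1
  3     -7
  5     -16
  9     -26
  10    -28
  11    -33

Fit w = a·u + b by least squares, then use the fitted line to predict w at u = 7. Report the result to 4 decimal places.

Normal-equation sums: Σu·u = 336, Σu = 38, Σ1 = 6.
For Xᵀw: Σu·w = -978, Σw = -111.
Determinant 336·6 − 38² = 572.
a = ((-978)·6 − 38·(-111))/572 = -75/26; b = (336·(-111) − 38·(-978))/572 = -3/13.
At u = 7: ŵ = (-75/26)·(7) + (-3/13)·(1) = -531/26.

ŵ = -20.4231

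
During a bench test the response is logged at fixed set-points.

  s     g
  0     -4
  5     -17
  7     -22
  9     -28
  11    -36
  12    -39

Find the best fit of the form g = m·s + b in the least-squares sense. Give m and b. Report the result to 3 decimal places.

Forming AᵀA = [[420, 44]; [44, 6]] and Aᵀg = [-1355, -146]ᵀ gives AᵀA·[m, b]ᵀ = Aᵀg.
Determinant 420·6 − 44² = 584.
m = ((-1355)·6 − 44·(-146))/584 = -853/292; b = (420·(-146) − 44·(-1355))/584 = -425/146.

m = -2.921, b = -2.911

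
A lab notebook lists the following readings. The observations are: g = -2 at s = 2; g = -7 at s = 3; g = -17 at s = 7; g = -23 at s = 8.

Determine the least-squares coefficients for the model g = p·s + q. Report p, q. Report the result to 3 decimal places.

p = -3.192, q = 3.712

Compute the Gram sums: Σs·s = 126, Σs = 20, Σ1 = 4.
And Σs·g = -328, Σg = -49.
MᵀM·[p, q]ᵀ = Mᵀg becomes [[126, 20]; [20, 4]]·[p, q]ᵀ = [-328, -49]ᵀ.
Eliminating q: 4·(row 1) − 20·(row 2) gives 104·p = 4·(-328) − 20·(-49) = -332, so p = -83/26.
Then q = ((-49) − 20·(-83/26))/4 = 193/52.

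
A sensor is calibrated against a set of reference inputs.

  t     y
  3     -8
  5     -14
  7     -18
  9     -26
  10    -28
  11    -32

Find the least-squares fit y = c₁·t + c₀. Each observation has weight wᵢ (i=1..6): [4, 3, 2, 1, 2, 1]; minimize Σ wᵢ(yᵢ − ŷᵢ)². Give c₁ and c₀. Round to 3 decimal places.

With design matrix X, XᵀWX = [[611, 81]; [81, 13]] and XᵀWy = [-1704, -224]ᵀ.
Determinant 611·13 − 81² = 1382.
c₁ = ((-1704)·13 − 81·(-224))/1382 = -2004/691; c₀ = (611·(-224) − 81·(-1704))/1382 = 580/691.

c₁ = -2.900, c₀ = 0.839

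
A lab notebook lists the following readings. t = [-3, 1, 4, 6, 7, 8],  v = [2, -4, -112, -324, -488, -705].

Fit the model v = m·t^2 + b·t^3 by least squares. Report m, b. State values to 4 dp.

Setting ∂/∂m … = 0 gives: 8131·m + 58133·b = -82474;  58133·m + 431275·b = -605554.
Δ = 8131·431275 − 58133² = 127251336.
m = ((-82474)·431275 − 58133·(-605554))/127251336 = -91575917/31812834; b = (8131·(-605554) − 58133·(-82474))/127251336 = -32324633/31812834.

m = -2.8786, b = -1.0161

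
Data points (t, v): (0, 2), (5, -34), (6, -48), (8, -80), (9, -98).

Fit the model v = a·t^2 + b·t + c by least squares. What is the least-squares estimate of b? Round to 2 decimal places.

Forming XᵀX = [[12578, 1582, 206]; [1582, 206, 28]; [206, 28, 5]] and Xᵀv = [-15636, -1980, -258]ᵀ gives XᵀX·[a, b, c]ᵀ = Xᵀv.
Inverting the 3×3 Gram matrix, [a, b, c]ᵀ = [-169/176, -443/176, 181/88]ᵀ.

b = -2.52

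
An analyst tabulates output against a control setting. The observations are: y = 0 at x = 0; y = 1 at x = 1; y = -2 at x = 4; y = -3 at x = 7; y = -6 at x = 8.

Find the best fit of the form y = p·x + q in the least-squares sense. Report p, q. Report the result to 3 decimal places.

p = -0.720, q = 0.880

The normal equations are: 130·p + 20·q = -76;  20·p + 5·q = -10.
(Σx·x = 130, Σx = 20, Σ1 = 5, Σx·y = -76, Σy = -10.)
det = 130·5 − 20² = 250.
p = ((-76)·5 − 20·(-10))/250 = -18/25; q = (130·(-10) − 20·(-76))/250 = 22/25.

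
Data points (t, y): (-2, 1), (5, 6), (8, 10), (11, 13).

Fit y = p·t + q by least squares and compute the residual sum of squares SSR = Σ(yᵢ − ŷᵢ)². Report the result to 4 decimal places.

SSR = 1.4731

Sums needed: Σt·t = 214, Σt = 22, Σ1 = 4.
Moment sums: Σt·y = 251, Σy = 30.
Eliminating q: 4·(row 1) − 22·(row 2) gives 372·p = 4·251 − 22·30 = 344, so p = 86/93.
Then q = (30 − 22·(86/93))/4 = 449/186.
Residuals: 27/62, -193/186, 35/186, 77/186; SSR = 137/93.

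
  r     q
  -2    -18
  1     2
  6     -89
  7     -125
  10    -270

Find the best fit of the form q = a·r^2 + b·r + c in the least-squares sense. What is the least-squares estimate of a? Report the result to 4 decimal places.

Sums needed: Σr^2·r^2 = 13714, Σr^2·r = 1552, Σr^2 = 190, Σr·r = 190, Σr = 22, Σ1 = 5.
Moment sums: Σr^2·q = -36399, Σr·q = -4071, Σq = -500.
Normal equations: [[13714, 1552, 190]; [1552, 190, 22]; [190, 22, 5]]·[a, b, c]ᵀ = [-36399, -4071, -500]ᵀ.
Row-reducing yields a = -234959/77154, b = 256175/77154, c = 14312/12859.

a = -3.0453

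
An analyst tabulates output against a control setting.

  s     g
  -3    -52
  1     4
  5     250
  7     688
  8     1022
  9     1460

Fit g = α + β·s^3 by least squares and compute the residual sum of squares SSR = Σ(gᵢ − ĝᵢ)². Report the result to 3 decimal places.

From the data, Σ1 = 6, Σs^3 = 1683, Σs^3·s^3 = 927589.
Moment sums: Σg = 3372, Σs^3·g = 1856246.
So MᵀM·[α, β]ᵀ = Mᵀg: [[6, 1683]; [1683, 927589]]·[α, β]ᵀ = [3372, 1856246]ᵀ.
Determinant 6·927589 − 1683² = 2733045.
α = (3372·927589 − 1683·1856246)/2733045 = 251206/182203; β = (6·1856246 − 1683·3372)/2733045 = 364160/182203.
Residuals: 106558/182203, 113446/182203, -220456/182203, 197578/182203, -489660/182203, 292534/182203; SSR = 2399552/182203.

SSR = 13.170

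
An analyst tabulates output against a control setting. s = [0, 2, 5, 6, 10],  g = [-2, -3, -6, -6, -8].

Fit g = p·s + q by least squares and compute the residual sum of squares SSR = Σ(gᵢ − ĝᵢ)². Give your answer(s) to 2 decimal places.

SSR = 0.88

From the data, Σs·s = 165, Σs = 23, Σ1 = 5.
Moment sums: Σs·g = -152, Σg = -25.
So AᵀA·[p, q]ᵀ = Aᵀg: [[165, 23]; [23, 5]]·[p, q]ᵀ = [-152, -25]ᵀ.
Eliminating q: 5·(row 1) − 23·(row 2) gives 296·p = 5·(-152) − 23·(-25) = -185, so p = -5/8.
Then q = ((-25) − 23·(-5/8))/5 = -17/8.
Residuals: 1/8, 3/8, -3/4, -1/8, 3/8; SSR = 7/8.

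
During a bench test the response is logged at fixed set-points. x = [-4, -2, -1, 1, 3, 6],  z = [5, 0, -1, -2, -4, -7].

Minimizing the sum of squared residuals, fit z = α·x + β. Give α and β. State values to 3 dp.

α = -1.076, β = -0.962

Normal-equation sums: Σx·x = 67, Σx = 3, Σ1 = 6.
For Aᵀz: Σx·z = -75, Σz = -9.
Normal equations: [[67, 3]; [3, 6]]·[α, β]ᵀ = [-75, -9]ᵀ.
Eliminating β: 6·(row 1) − 3·(row 2) gives 393·α = 6·(-75) − 3·(-9) = -423, so α = -141/131.
Then β = ((-9) − 3·(-141/131))/6 = -126/131.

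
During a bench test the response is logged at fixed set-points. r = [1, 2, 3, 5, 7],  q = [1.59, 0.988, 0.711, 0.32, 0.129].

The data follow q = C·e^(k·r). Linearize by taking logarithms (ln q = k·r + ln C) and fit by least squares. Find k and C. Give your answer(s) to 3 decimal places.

Linearized form: ln q = k·r + ln C. From the 5 transformed points,
Σr = 18.0000, Σ(r)² = 88.0000, Σln q = -3.0768, Σr·ln q = -20.6164.
Equations: 88.0000·k + 18.0000·ln C = -20.6164;  18.0000·k + 5·ln C = -3.0768.
Solving (det = 116.0000): k = -0.41121, ln C = 0.86498, so C = exp(0.86498) = 2.37495.

k = -0.411, C = 2.375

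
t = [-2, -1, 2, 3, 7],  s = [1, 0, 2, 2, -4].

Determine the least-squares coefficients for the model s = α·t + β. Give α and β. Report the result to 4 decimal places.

α = -0.4291, β = 0.9724

XᵀX·[α, β]ᵀ = Xᵀs reads: 67·α + 9·β = -20;  9·α + 5·β = 1.
(Σt·t = 67, Σt = 9, Σ1 = 5, Σt·s = -20, Σs = 1.)
det = 67·5 − 9² = 254.
α = ((-20)·5 − 9·1)/254 = -109/254; β = (67·1 − 9·(-20))/254 = 247/254.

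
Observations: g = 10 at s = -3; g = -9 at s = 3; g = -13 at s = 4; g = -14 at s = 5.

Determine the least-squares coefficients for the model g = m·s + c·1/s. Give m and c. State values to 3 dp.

The normal equations are: 59·m + 4·c = -179;  4·m + (1169/3600)·c = -743/60.
(Σs·s = 59, Σs·1/s = 4, Σ1/s·1/s = 1169/3600, Σs·g = -179, Σ1/s·g = -743/60.)
Eliminating c: (1169/3600)·(row 1) − 4·(row 2) gives (11371/3600)·m = (1169/3600)·(-179) − 4·(-743/60) = -30931/3600, so m = -30931/11371.
Then c = ((-743/60) − 4·(-30931/11371))/(1169/3600) = -52620/11371.

m = -2.720, c = -4.628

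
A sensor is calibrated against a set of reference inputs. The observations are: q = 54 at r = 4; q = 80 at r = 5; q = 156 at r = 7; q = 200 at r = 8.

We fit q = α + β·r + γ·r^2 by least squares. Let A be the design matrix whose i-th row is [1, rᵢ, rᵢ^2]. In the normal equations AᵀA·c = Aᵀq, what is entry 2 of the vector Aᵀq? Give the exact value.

Entry 2 ↔ basis r, so (Aᵀq)_{2} = Σᵢ (r)·qᵢ = (4)·(54) + (5)·(80) + (7)·(156) + (8)·(200) = 3308.

3308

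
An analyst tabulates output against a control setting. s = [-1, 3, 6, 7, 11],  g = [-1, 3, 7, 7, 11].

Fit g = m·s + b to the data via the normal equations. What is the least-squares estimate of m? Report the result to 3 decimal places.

Setting ∂/∂m … = 0 gives: 216·m + 26·b = 222;  26·m + 5·b = 27.
(Σs·s = 216, Σs = 26, Σ1 = 5, Σs·g = 222, Σg = 27.)
Δ = 216·5 − 26² = 404.
m = (222·5 − 26·27)/404 = 102/101; b = (216·27 − 26·222)/404 = 15/101.

m = 1.010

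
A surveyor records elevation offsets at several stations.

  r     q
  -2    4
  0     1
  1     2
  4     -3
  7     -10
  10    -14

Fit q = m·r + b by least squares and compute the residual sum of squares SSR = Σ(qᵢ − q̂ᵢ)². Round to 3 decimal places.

Normal-equation sums: Σr·r = 170, Σr = 20, Σ1 = 6.
Right-hand side: Σr·q = -228, Σq = -20.
Normal equations: [[170, 20]; [20, 6]]·[m, b]ᵀ = [-228, -20]ᵀ.
Eliminating b: 6·(row 1) − 20·(row 2) gives 620·m = 6·(-228) − 20·(-20) = -968, so m = -242/155.
Then b = ((-20) − 20·(-242/155))/6 = 58/31.
Residuals: -154/155, -27/31, 262/155, 213/155, -146/155, -8/31; SSR = 1154/155.

SSR = 7.445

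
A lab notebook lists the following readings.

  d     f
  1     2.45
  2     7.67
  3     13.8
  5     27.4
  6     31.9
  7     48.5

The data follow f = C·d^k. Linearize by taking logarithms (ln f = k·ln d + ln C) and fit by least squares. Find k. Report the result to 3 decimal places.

With ln fᵢ as the transformed response and ln dᵢ as the regressor:
Sums: Σln d = 7.1389, Σ(ln d)² = 11.2747, Σln f = 16.2128, Σln d·ln f = 23.3811.
Normal system: [[11.2747, 7.1389]; [7.1389, 6]]·[k, ln C]ᵀ = [23.3811, 16.2128]ᵀ.
Δ = 11.2747·6 − (7.1389)² = 16.6845; k = (23.3811·6 − 7.1389·16.2128)/16.6845 = 1.47116, ln C = (11.2747·16.2128 − 7.1389·23.3811)/16.6845 = 0.95173.

k = 1.471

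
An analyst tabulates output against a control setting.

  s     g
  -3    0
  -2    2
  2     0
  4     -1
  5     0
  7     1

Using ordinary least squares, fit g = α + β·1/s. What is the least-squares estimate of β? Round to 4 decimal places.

Forming AᵀA = [[6, 109/420]; [109/420, 129481/176400]] and Aᵀg = [2, -31/28]ᵀ gives AᵀA·[α, β]ᵀ = Aᵀg.
Determinant 6·(129481/176400) − (109/420)² = 153001/35280.
α = (2·(129481/176400) − (109/420)·(-31/28))/(153001/35280) = 309647/765005; β = (6·(-31/28) − (109/420)·2)/(153001/35280) = -252672/153001.

β = -1.6514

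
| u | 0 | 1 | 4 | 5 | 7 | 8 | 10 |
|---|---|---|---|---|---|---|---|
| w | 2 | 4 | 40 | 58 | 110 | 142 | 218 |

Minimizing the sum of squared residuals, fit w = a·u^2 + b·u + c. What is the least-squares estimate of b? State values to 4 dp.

Compute the Gram sums: Σu^2·u^2 = 17379, Σu^2·u = 2045, Σu^2 = 255, Σu·u = 255, Σu = 35, Σ1 = 7.
For Aᵀw: Σu^2·w = 38372, Σu·w = 4540, Σw = 574.
Normal equations: [[17379, 2045, 255]; [2045, 255, 35]; [255, 35, 7]]·[a, b, c]ᵀ = [38372, 4540, 574]ᵀ.
Solving the 3×3 system (Gaussian elimination) gives a = 38871/18997, b = 2039/1727, c = 29594/18997.

b = 1.1807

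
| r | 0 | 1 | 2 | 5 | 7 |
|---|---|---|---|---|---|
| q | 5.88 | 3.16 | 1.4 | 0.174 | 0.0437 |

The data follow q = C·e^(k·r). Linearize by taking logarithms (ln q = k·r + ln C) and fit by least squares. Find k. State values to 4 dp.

Linearized form: ln q = k·r + ln C. From the 5 transformed points,
Over the data: Σr = 15.0000, Σ(r)² = 79.0000, Σln q = -1.6205, Σr·ln q = -28.8328.
Normal system: [[79.0000, 15.0000]; [15.0000, 5]]·[k, ln C]ᵀ = [-28.8328, -1.6205]ᵀ.
Δ = 79.0000·5 − (15.0000)² = 170.0000; k = (-28.8328·5 − 15.0000·-1.6205)/170.0000 = -0.70504, ln C = (79.0000·-1.6205 − 15.0000·-28.8328)/170.0000 = 1.79101.

k = -0.7050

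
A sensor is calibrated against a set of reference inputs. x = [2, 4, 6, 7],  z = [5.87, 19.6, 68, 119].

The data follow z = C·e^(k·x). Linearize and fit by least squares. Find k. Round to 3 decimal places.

k = 0.605

With ln zᵢ as the transformed response and xᵢ as the regressor:
AᵀA = [[105.0000, 19.0000]; [19.0000, 4]], rhs = [74.2127, 13.7440]ᵀ  (here Σx = 19.0000, Σ(x)² = 105.0000, Σln z = 13.7440, Σx·ln z = 74.2127).
Δ = 105.0000·4 − (19.0000)² = 59.0000; k = (74.2127·4 − 19.0000·13.7440)/59.0000 = 0.60533, ln C = (105.0000·13.7440 − 19.0000·74.2127)/59.0000 = 0.56067.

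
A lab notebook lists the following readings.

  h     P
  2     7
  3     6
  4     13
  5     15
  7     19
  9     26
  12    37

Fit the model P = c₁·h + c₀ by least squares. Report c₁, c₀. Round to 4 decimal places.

Sums needed: Σh·h = 328, Σh = 42, Σ1 = 7.
Right-hand side: Σh·P = 970, ΣP = 123.
Normal equations: [[328, 42]; [42, 7]]·[c₁, c₀]ᵀ = [970, 123]ᵀ.
Eliminating c₀: 7·(row 1) − 42·(row 2) gives 532·c₁ = 7·970 − 42·123 = 1624, so c₁ = 58/19.
Then c₀ = (123 − 42·(58/19))/7 = -99/133.

c₁ = 3.0526, c₀ = -0.7444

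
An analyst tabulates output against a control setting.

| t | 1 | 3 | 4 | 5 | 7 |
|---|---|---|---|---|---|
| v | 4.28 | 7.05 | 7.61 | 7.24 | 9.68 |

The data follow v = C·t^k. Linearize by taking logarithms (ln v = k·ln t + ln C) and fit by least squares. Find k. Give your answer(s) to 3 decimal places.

Taking logs, ln v = k·ln t + ln C, so regress ln v on ln t.
Σln t = 6.0403, Σ(ln t)² = 9.5056, Σln v = 9.6861, Σln t·ln v = 12.5625.
Normal system: [[9.5056, 6.0403]; [6.0403, 5]]·[k, ln C]ᵀ = [12.5625, 9.6861]ᵀ.
Slope k = (n·Σln t·ln v − Σln t·Σln v)/(n·Σ(ln t)² − (Σln t)²) = (5·12.5625 − 6.0403·9.6861)/11.0434 = 0.38989; ln C = (Σln v − k·Σln t)/n = 1.46622.

k = 0.390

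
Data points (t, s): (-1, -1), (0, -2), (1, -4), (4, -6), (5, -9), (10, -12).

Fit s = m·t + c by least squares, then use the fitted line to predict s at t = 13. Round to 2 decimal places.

ŝ = -15.68

Forming MᵀM = [[143, 19]; [19, 6]] and Mᵀs = [-192, -34]ᵀ gives MᵀM·[m, c]ᵀ = Mᵀs.
Determinant 143·6 − 19² = 497.
m = ((-192)·6 − 19·(-34))/497 = -506/497; c = (143·(-34) − 19·(-192))/497 = -1214/497.
At t = 13: ŝ = (-506/497)·(13) + (-1214/497)·(1) = -7792/497.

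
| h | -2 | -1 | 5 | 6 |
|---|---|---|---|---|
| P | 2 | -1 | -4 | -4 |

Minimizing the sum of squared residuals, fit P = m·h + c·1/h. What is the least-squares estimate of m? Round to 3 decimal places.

The normal system MᵀM·[m, c]ᵀ = MᵀP is [[66, 4]; [4, 593/450]]·[m, c]ᵀ = [-47, -22/15]ᵀ.
det = 66·(593/450) − 4² = 5323/75.
m = ((-47)·(593/450) − 4·(-22/15))/(5323/75) = -25231/31938; c = (66·(-22/15) − 4·(-47))/(5323/75) = 6840/5323.

m = -0.790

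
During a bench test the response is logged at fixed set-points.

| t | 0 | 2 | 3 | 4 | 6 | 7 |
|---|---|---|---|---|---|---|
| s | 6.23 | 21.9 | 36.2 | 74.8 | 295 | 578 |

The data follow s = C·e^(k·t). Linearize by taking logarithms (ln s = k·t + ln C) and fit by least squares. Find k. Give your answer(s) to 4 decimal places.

k = 0.6499

With ln sᵢ as the transformed response and tᵢ as the regressor:
AᵀA = [[114.0000, 22.0000]; [22.0000, 6]], rhs = [112.8383, 24.8663]ᵀ  (here Σt = 22.0000, Σ(t)² = 114.0000, Σln s = 24.8663, Σt·ln s = 112.8383).
Δ = 114.0000·6 − (22.0000)² = 200.0000; k = (112.8383·6 − 22.0000·24.8663)/200.0000 = 0.64986, ln C = (114.0000·24.8663 − 22.0000·112.8383)/200.0000 = 1.76157.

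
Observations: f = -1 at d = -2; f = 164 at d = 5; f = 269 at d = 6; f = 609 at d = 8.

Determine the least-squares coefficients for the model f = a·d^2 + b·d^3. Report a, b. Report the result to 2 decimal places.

a = 1.53, b = 1.00

Entries of AᵀA: Σd^2·d^2 = 6033, Σd^2·d^3 = 43637, Σd^3·d^3 = 324489.
Right-hand side: Σd^2·f = 52756, Σd^3·f = 390420.
AᵀA·[a, b]ᵀ = Aᵀf becomes [[6033, 43637]; [43637, 324489]]·[a, b]ᵀ = [52756, 390420]ᵀ.
Determinant 6033·324489 − 43637² = 53454368.
a = (52756·324489 − 43637·390420)/53454368 = 465819/303718; b = (6033·390420 − 43637·52756)/53454368 = 3330643/3340898.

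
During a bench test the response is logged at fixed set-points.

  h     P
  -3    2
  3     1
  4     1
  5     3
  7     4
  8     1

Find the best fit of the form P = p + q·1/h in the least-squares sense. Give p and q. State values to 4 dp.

p = 2.0969, q = -0.8099

Entries of XᵀX: Σ1 = 6, Σ1/h = 201/280, Σ1/h·1/h = 254549/705600.
And ΣP = 12, Σ1/h·P = 1019/840.
Normal equations: [[6, 201/280]; [201/280, 254549/705600]]·[p, q]ᵀ = [12, 1019/840]ᵀ.
det = 6·(254549/705600) − (201/280)² = 77579/47040.
p = (12·(254549/705600) − (201/280)·(1019/840))/(77579/47040) = 813377/387895; q = (6·(1019/840) − (201/280)·12)/(77579/47040) = -62832/77579.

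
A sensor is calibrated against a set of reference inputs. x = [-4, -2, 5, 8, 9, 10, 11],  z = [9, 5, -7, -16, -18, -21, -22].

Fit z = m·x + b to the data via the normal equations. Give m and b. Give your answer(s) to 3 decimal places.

Normal-equation sums: Σx·x = 411, Σx = 37, Σ1 = 7.
For Aᵀz: Σx·z = -823, Σz = -70.
det = 411·7 − 37² = 1508.
m = ((-823)·7 − 37·(-70))/1508 = -3171/1508; b = (411·(-70) − 37·(-823))/1508 = 1681/1508.

m = -2.103, b = 1.115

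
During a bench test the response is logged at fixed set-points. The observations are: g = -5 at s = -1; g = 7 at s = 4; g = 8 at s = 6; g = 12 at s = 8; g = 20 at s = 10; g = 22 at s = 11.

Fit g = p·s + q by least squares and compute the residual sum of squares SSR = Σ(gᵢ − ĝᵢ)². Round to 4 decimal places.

SSR = 14.2911

MᵀM·[p, q]ᵀ = Mᵀg reads: 338·p + 38·q = 619;  38·p + 6·q = 64.
Eliminating q: 6·(row 1) − 38·(row 2) gives 584·p = 6·619 − 38·64 = 1282, so p = 641/292.
Then q = (64 − 38·(641/292))/6 = -945/292.
Residuals: 63/146, 425/292, -565/292, -679/292, 375/292, 159/146; SSR = 4173/292.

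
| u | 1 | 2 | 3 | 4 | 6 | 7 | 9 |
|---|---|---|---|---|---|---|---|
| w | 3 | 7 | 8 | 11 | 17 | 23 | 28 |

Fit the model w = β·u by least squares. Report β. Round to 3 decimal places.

Setting ∂/∂β … = 0 gives: 196·β = 600.
β = 600/196 = 3.06122.

β = 3.061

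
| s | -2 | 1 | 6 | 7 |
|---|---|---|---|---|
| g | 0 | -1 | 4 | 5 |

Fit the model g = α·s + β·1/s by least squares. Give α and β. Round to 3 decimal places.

Compute the Gram sums: Σs·s = 90, Σs·1/s = 4, Σ1/s·1/s = 1145/882.
Moment sums: Σs·g = 58, Σ1/s·g = 8/21.
Normal equations: [[90, 4]; [4, 1145/882]]·[α, β]ᵀ = [58, 8/21]ᵀ.
Eliminating β: (1145/882)·(row 1) − 4·(row 2) gives (4941/49)·α = (1145/882)·58 − 4·(8/21) = 32533/441, so α = 32533/44469.
Then β = ((8/21) − 4·(32533/44469))/(1145/882) = -9688/4941.

α = 0.732, β = -1.961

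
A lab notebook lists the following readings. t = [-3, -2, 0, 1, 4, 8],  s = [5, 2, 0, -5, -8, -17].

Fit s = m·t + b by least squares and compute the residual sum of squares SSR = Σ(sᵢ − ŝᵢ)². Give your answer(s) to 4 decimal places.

Entries of MᵀM: Σt·t = 94, Σt = 8, Σ1 = 6.
For Mᵀs: Σt·s = -192, Σs = -23.
MᵀM·[m, b]ᵀ = Mᵀs becomes [[94, 8]; [8, 6]]·[m, b]ᵀ = [-192, -23]ᵀ.
det = 94·6 − 8² = 500.
m = ((-192)·6 − 8·(-23))/500 = -242/125; b = (94·(-23) − 8·(-192))/500 = -313/250.
Residuals: 111/250, -31/50, 313/250, -453/250, 249/250, -13/50; SSR = 1623/250.

SSR = 6.4920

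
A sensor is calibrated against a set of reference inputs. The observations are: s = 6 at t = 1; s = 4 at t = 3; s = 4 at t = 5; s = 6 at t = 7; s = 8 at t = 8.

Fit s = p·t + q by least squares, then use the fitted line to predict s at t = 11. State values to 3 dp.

ŝ = 7.415

Compute the Gram sums: Σt·t = 148, Σt = 24, Σ1 = 5.
Right-hand side: Σt·s = 144, Σs = 28.
AᵀA·[p, q]ᵀ = Aᵀs becomes [[148, 24]; [24, 5]]·[p, q]ᵀ = [144, 28]ᵀ.
Eliminating q: 5·(row 1) − 24·(row 2) gives 164·p = 5·144 − 24·28 = 48, so p = 12/41.
Then q = (28 − 24·(12/41))/5 = 172/41.
At t = 11: ŝ = (12/41)·(11) + (172/41)·(1) = 304/41.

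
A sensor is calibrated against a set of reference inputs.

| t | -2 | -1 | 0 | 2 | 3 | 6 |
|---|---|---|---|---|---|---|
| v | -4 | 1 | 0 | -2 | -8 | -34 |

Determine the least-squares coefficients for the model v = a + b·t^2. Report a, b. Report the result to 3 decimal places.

Forming XᵀX = [[6, 54]; [54, 1410]] and Xᵀv = [-47, -1319]ᵀ gives XᵀX·[a, b]ᵀ = Xᵀv.
Eliminating b: 1410·(row 1) − 54·(row 2) gives 5544·a = 1410·(-47) − 54·(-1319) = 4956, so a = 59/66.
Then b = ((-1319) − 54·(59/66))/1410 = -32/33.

a = 0.894, b = -0.970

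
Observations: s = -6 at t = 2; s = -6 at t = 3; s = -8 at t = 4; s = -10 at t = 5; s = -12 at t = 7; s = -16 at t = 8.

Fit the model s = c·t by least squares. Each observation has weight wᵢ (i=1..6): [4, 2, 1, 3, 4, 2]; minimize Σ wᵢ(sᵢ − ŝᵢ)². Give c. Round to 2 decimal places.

Forming XᵀWX = [[449]] and XᵀWs = [-858]ᵀ gives XᵀWX·[c]ᵀ = XᵀWs.
Hence c = -858 / 449 ≈ -1.91091.

c = -1.91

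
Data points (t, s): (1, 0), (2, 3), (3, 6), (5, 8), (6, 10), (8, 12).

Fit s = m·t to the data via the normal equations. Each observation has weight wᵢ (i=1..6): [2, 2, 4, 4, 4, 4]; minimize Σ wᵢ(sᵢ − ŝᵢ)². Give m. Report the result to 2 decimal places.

The normal equations are: 546·m = 868.
(Σwᵢ·t·t = 546, Σwᵢ·t·s = 868.)
Hence m = 868 / 546 ≈ 1.58974.

m = 1.59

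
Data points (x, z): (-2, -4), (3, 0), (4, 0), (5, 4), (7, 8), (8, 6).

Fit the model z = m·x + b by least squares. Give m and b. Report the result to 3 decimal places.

Setting ∂/∂m … = 0 gives: 167·m + 25·b = 132;  25·m + 6·b = 14.
(Σx·x = 167, Σx = 25, Σ1 = 6, Σx·z = 132, Σz = 14.)
Eliminating b: 6·(row 1) − 25·(row 2) gives 377·m = 6·132 − 25·14 = 442, so m = 34/29.
Then b = (14 − 25·(34/29))/6 = -74/29.

m = 1.172, b = -2.552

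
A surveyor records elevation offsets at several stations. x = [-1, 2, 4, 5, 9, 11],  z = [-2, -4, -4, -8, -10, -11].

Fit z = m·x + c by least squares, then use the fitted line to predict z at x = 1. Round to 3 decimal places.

MᵀM·[m, c]ᵀ = Mᵀz reads: 248·m + 30·c = -273;  30·m + 6·c = -39.
det = 248·6 − 30² = 588.
m = ((-273)·6 − 30·(-39))/588 = -39/49; c = (248·(-39) − 30·(-273))/588 = -247/98.
At x = 1: ẑ = (-39/49)·(1) + (-247/98)·(1) = -325/98.

ẑ = -3.316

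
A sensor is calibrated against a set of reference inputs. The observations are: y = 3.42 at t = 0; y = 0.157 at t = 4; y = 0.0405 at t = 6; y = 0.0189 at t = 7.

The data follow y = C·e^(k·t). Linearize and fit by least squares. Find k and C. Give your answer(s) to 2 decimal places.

Linearized form: ln y = k·t + ln C. From the 4 transformed points,
XᵀX = [[101.0000, 17.0000]; [17.0000, 4]], rhs = [-54.4249, -7.7969]ᵀ  (here Σt = 17.0000, Σ(t)² = 101.0000, Σln y = -7.7969, Σt·ln y = -54.4249).
Slope k = (n·Σt·ln y − Σt·Σln y)/(n·Σ(t)² − (Σt)²) = (4·-54.4249 − 17.0000·-7.7969)/115.0000 = -0.74045; ln C = (Σln y − k·Σt)/n = 1.19770, so C = exp(1.19770) = 3.31248.

k = -0.74, C = 3.31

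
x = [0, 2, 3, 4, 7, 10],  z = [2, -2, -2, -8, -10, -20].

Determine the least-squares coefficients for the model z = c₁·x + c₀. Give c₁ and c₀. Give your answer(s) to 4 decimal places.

c₁ = -2.1224, c₀ = 2.5306

Normal-equation sums: Σx·x = 178, Σx = 26, Σ1 = 6.
Right-hand side: Σx·z = -312, Σz = -40.
Normal equations: [[178, 26]; [26, 6]]·[c₁, c₀]ᵀ = [-312, -40]ᵀ.
Eliminating c₀: 6·(row 1) − 26·(row 2) gives 392·c₁ = 6·(-312) − 26·(-40) = -832, so c₁ = -104/49.
Then c₀ = ((-40) − 26·(-104/49))/6 = 124/49.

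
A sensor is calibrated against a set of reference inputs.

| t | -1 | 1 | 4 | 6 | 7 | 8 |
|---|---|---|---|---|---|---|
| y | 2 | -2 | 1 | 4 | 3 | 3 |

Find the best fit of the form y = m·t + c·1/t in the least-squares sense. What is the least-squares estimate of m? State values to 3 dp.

m = 0.503

XᵀX·[m, c]ᵀ = Xᵀy reads: 167·m + 6·c = 69;  6·m + (60013/28224)·c = -383/168.
(Σt·t = 167, Σt·1/t = 6, Σ1/t·1/t = 60013/28224, Σt·y = 69, Σ1/t·y = -383/168.)
Δ = 167·(60013/28224) − 6² = 9006107/28224.
m = (69·(60013/28224) − 6·(-383/168))/(9006107/28224) = 4526961/9006107; c = (167·(-383/168) − 6·69)/(9006107/28224) = -22430184/9006107.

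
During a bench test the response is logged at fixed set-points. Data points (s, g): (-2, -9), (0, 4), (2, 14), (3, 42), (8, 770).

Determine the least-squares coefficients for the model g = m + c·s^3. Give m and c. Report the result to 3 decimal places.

m = 2.653, c = 1.499

Setting ∂/∂m … = 0 gives: 5·m + 539·c = 821;  539·m + 263001·c = 395558.
det = 5·263001 − 539² = 1024484.
m = (821·263001 − 539·395558)/1024484 = 2718059/1024484; c = (5·395558 − 539·821)/1024484 = 1535271/1024484.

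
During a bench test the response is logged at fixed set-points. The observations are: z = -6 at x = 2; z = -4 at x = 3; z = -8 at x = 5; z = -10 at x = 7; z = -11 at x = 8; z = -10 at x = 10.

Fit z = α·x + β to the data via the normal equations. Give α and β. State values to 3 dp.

α = -0.772, β = -3.662

Sums needed: Σx·x = 251, Σx = 35, Σ1 = 6.
And Σx·z = -322, Σz = -49.
MᵀM·[α, β]ᵀ = Mᵀz becomes [[251, 35]; [35, 6]]·[α, β]ᵀ = [-322, -49]ᵀ.
Eliminating β: 6·(row 1) − 35·(row 2) gives 281·α = 6·(-322) − 35·(-49) = -217, so α = -217/281.
Then β = ((-49) − 35·(-217/281))/6 = -1029/281.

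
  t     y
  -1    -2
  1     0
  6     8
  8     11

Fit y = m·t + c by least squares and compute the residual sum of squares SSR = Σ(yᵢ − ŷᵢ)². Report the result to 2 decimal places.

Sums needed: Σt·t = 102, Σt = 14, Σ1 = 4.
Right-hand side: Σt·y = 138, Σy = 17.
MᵀM·[m, c]ᵀ = Mᵀy becomes [[102, 14]; [14, 4]]·[m, c]ᵀ = [138, 17]ᵀ.
Eliminating c: 4·(row 1) − 14·(row 2) gives 212·m = 4·138 − 14·17 = 314, so m = 157/106.
Then c = (17 − 14·(157/106))/4 = -99/106.
Residuals: 22/53, -29/53, 5/106, 9/106; SSR = 51/106.

SSR = 0.48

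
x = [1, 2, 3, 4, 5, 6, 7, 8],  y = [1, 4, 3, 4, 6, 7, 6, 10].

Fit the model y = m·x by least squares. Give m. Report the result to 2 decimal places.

m = 1.12

Sums needed: Σx·x = 204.
For Aᵀy: Σx·y = 228.
AᵀA·[m]ᵀ = Aᵀy becomes [[204]]·[m]ᵀ = [228]ᵀ.
Hence m = 228 / 204 ≈ 1.11765.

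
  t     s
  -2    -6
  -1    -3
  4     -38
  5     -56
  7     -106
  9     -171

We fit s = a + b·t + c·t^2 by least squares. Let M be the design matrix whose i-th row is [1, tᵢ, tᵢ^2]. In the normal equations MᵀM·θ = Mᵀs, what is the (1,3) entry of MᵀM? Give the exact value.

Row 1 ↔ basis 1, column 3 ↔ basis t^2, so (MᵀM)_{1,3} = Σᵢ t^2 = (1)·(4) + (1)·(1) + (1)·(16) + (1)·(25) + (1)·(49) + (1)·(81) = 176.

176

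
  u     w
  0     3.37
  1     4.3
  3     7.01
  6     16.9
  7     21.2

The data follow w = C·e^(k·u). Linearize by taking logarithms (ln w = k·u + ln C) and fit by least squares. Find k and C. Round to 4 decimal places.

k = 0.2671, C = 3.2949

With ln wᵢ as the transformed response and uᵢ as the regressor:
AᵀA = [[95.0000, 17.0000]; [17.0000, 5]], rhs = [45.6425, 10.5022]ᵀ  (here Σu = 17.0000, Σ(u)² = 95.0000, Σln w = 10.5022, Σu·ln w = 45.6425).
Solving (det = 186.0000): k = 0.26707, ln C = 1.19239, so C = exp(1.19239) = 3.29494.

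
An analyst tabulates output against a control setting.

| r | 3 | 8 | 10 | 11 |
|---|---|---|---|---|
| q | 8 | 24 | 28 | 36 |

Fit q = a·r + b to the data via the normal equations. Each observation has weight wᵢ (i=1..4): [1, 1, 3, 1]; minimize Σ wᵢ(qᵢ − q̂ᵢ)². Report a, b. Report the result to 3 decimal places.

a = 3.108, b = -1.600

Entries of XᵀWX: Σwᵢ·r·r = 494, Σwᵢ·r = 52, Σwᵢ·1 = 6.
For XᵀWq: Σwᵢ·r·q = 1452, Σwᵢ·q = 152.
Eliminating b: 6·(row 1) − 52·(row 2) gives 260·a = 6·1452 − 52·152 = 808, so a = 202/65.
Then b = (152 − 52·(202/65))/6 = -8/5.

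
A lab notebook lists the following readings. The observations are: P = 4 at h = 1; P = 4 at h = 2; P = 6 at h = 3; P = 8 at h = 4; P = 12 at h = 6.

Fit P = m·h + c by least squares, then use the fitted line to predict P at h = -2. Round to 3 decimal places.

From the data, Σh·h = 66, Σh = 16, Σ1 = 5.
Moment sums: Σh·P = 134, ΣP = 34.
Δ = 66·5 − 16² = 74.
m = (134·5 − 16·34)/74 = 63/37; c = (66·34 − 16·134)/74 = 50/37.
At h = -2: P̂ = (63/37)·(-2) + (50/37)·(1) = -76/37.

P̂ = -2.054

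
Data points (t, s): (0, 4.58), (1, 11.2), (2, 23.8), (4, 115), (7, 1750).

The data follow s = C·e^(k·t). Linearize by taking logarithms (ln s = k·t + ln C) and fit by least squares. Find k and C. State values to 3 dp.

k = 0.841, C = 4.519

With ln sᵢ as the transformed response and tᵢ as the regressor:
Σt = 14.0000, Σ(t)² = 70.0000, Σln s = 19.3196, Σt·ln s = 80.0066.
Equations: 70.0000·k + 14.0000·ln C = 80.0066;  14.0000·k + 5·ln C = 19.3196.
Slope k = (n·Σt·ln s − Σt·Σln s)/(n·Σ(t)² − (Σt)²) = (5·80.0066 − 14.0000·19.3196)/154.0000 = 0.84129; ln C = (Σln s − k·Σt)/n = 1.50831, so C = exp(1.50831) = 4.51908.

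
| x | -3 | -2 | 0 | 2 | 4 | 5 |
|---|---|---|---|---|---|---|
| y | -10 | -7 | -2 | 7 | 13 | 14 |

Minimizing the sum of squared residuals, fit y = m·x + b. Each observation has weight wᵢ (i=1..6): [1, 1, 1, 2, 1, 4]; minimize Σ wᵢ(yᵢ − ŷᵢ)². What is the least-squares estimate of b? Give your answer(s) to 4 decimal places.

b = -0.6231

Compute the Gram sums: Σwᵢ·x·x = 137, Σwᵢ·x = 23, Σwᵢ·1 = 10.
And Σwᵢ·x·y = 404, Σwᵢ·y = 64.
MᵀWM·[m, b]ᵀ = MᵀWy becomes [[137, 23]; [23, 10]]·[m, b]ᵀ = [404, 64]ᵀ.
Eliminating b: 10·(row 1) − 23·(row 2) gives 841·m = 10·404 − 23·64 = 2568, so m = 2568/841.
Then b = (64 − 23·(2568/841))/10 = -524/841.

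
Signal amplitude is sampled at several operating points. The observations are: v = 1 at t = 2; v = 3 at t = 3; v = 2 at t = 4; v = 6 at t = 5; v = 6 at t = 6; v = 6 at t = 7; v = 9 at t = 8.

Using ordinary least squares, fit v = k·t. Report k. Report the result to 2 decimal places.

From the data, Σt·t = 203.
Right-hand side: Σt·v = 199.
Hence k = 199 / 203 ≈ 0.980296.

k = 0.98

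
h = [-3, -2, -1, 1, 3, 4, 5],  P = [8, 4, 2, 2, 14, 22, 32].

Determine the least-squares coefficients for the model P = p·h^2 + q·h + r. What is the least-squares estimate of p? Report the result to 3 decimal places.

p = 1.074

With design matrix M, MᵀM = [[1061, 181, 65]; [181, 65, 7]; [65, 7, 7]] and MᵀP = [1370, 258, 84]ᵀ.
Solving the 3×3 system (Gaussian elimination) gives p = 847/789, q = 673/789, r = 310/263.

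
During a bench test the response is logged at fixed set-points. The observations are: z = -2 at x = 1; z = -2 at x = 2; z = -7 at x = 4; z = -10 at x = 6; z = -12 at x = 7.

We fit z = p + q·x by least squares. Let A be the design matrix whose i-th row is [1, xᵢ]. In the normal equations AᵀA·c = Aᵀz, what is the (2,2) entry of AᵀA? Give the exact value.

Row 2 ↔ basis x, column 2 ↔ basis x, so (AᵀA)_{2,2} = Σᵢ (x)·(x) = (1)·(1) + (2)·(2) + (4)·(4) + (6)·(6) + (7)·(7) = 106.

106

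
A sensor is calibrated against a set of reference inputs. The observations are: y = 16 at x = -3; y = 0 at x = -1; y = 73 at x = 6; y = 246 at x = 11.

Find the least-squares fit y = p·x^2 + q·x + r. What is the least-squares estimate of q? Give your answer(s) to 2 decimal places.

Entries of AᵀA: Σx^2·x^2 = 16019, Σx^2·x = 1519, Σx^2 = 167, Σx·x = 167, Σx = 13, Σ1 = 4.
And Σx^2·y = 32538, Σx·y = 3096, Σy = 335.
Normal equations: [[16019, 1519, 167]; [1519, 167, 13]; [167, 13, 4]]·[p, q, r]ᵀ = [32538, 3096, 335]ᵀ.
Solving the 3×3 system (Gaussian elimination) gives p = 5631/2786, q = 761/2786, r = -2120/1393.

q = 0.27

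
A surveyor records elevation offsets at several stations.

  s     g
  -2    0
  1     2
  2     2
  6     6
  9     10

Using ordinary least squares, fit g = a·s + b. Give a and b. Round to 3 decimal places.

Normal-equation sums: Σs·s = 126, Σs = 16, Σ1 = 5.
And Σs·g = 132, Σg = 20.
Normal equations: [[126, 16]; [16, 5]]·[a, b]ᵀ = [132, 20]ᵀ.
Δ = 126·5 − 16² = 374.
a = (132·5 − 16·20)/374 = 10/11; b = (126·20 − 16·132)/374 = 12/11.

a = 0.909, b = 1.091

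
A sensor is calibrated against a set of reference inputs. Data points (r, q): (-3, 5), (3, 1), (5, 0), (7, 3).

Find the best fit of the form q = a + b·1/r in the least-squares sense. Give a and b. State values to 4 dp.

Setting ∂/∂a … = 0 gives: 4·a + (12/35)·b = 9;  (12/35)·a + (3116/11025)·b = -19/21.
Eliminating b: (3116/11025)·(row 1) − (12/35)·(row 2) gives (11168/11025)·a = (3116/11025)·9 − (12/35)·(-19/21) = 3496/1225, so a = 3933/1396.
Then b = ((-19/21) − (12/35)·(3933/1396))/(3116/11025) = -2310/349.

a = 2.8173, b = -6.6189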